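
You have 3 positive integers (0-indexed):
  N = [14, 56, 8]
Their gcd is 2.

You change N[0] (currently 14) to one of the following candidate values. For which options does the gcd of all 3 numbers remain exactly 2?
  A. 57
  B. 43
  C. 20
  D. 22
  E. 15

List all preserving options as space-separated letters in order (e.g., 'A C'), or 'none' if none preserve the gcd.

Answer: D

Derivation:
Old gcd = 2; gcd of others (without N[0]) = 8
New gcd for candidate v: gcd(8, v). Preserves old gcd iff gcd(8, v) = 2.
  Option A: v=57, gcd(8,57)=1 -> changes
  Option B: v=43, gcd(8,43)=1 -> changes
  Option C: v=20, gcd(8,20)=4 -> changes
  Option D: v=22, gcd(8,22)=2 -> preserves
  Option E: v=15, gcd(8,15)=1 -> changes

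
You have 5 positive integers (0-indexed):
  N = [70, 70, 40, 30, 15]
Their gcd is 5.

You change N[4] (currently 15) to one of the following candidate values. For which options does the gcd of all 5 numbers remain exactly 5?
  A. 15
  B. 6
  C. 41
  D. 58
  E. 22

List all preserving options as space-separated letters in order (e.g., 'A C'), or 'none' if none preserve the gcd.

Old gcd = 5; gcd of others (without N[4]) = 10
New gcd for candidate v: gcd(10, v). Preserves old gcd iff gcd(10, v) = 5.
  Option A: v=15, gcd(10,15)=5 -> preserves
  Option B: v=6, gcd(10,6)=2 -> changes
  Option C: v=41, gcd(10,41)=1 -> changes
  Option D: v=58, gcd(10,58)=2 -> changes
  Option E: v=22, gcd(10,22)=2 -> changes

Answer: A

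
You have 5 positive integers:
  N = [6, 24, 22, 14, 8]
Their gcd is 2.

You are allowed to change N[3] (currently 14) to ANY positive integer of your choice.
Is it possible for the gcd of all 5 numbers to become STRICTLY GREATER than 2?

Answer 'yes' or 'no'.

Answer: no

Derivation:
Current gcd = 2
gcd of all OTHER numbers (without N[3]=14): gcd([6, 24, 22, 8]) = 2
The new gcd after any change is gcd(2, new_value).
This can be at most 2.
Since 2 = old gcd 2, the gcd can only stay the same or decrease.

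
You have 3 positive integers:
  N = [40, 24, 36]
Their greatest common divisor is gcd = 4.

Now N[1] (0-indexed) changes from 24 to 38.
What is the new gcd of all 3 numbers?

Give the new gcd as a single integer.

Answer: 2

Derivation:
Numbers: [40, 24, 36], gcd = 4
Change: index 1, 24 -> 38
gcd of the OTHER numbers (without index 1): gcd([40, 36]) = 4
New gcd = gcd(g_others, new_val) = gcd(4, 38) = 2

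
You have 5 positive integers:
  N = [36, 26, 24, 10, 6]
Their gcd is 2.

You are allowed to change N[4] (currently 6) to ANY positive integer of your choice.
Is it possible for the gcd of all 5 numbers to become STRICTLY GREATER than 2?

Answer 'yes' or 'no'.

Answer: no

Derivation:
Current gcd = 2
gcd of all OTHER numbers (without N[4]=6): gcd([36, 26, 24, 10]) = 2
The new gcd after any change is gcd(2, new_value).
This can be at most 2.
Since 2 = old gcd 2, the gcd can only stay the same or decrease.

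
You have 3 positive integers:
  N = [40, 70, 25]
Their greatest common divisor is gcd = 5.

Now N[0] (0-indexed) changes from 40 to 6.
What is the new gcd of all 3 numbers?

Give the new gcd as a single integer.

Answer: 1

Derivation:
Numbers: [40, 70, 25], gcd = 5
Change: index 0, 40 -> 6
gcd of the OTHER numbers (without index 0): gcd([70, 25]) = 5
New gcd = gcd(g_others, new_val) = gcd(5, 6) = 1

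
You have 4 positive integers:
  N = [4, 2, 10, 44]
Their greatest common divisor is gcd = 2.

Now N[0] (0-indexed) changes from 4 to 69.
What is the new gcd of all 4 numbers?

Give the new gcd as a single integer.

Answer: 1

Derivation:
Numbers: [4, 2, 10, 44], gcd = 2
Change: index 0, 4 -> 69
gcd of the OTHER numbers (without index 0): gcd([2, 10, 44]) = 2
New gcd = gcd(g_others, new_val) = gcd(2, 69) = 1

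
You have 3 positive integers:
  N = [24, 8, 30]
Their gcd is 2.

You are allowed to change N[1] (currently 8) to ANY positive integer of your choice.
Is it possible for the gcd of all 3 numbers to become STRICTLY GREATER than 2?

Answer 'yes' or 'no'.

Answer: yes

Derivation:
Current gcd = 2
gcd of all OTHER numbers (without N[1]=8): gcd([24, 30]) = 6
The new gcd after any change is gcd(6, new_value).
This can be at most 6.
Since 6 > old gcd 2, the gcd CAN increase (e.g., set N[1] = 6).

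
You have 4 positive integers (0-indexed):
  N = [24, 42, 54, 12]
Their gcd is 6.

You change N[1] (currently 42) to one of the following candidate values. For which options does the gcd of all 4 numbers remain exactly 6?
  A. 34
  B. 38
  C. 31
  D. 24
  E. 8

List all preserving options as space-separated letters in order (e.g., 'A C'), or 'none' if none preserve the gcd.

Answer: D

Derivation:
Old gcd = 6; gcd of others (without N[1]) = 6
New gcd for candidate v: gcd(6, v). Preserves old gcd iff gcd(6, v) = 6.
  Option A: v=34, gcd(6,34)=2 -> changes
  Option B: v=38, gcd(6,38)=2 -> changes
  Option C: v=31, gcd(6,31)=1 -> changes
  Option D: v=24, gcd(6,24)=6 -> preserves
  Option E: v=8, gcd(6,8)=2 -> changes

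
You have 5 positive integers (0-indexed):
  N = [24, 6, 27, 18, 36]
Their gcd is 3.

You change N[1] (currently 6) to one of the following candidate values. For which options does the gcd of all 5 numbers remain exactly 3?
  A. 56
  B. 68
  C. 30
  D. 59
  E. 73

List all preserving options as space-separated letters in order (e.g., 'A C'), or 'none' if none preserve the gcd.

Answer: C

Derivation:
Old gcd = 3; gcd of others (without N[1]) = 3
New gcd for candidate v: gcd(3, v). Preserves old gcd iff gcd(3, v) = 3.
  Option A: v=56, gcd(3,56)=1 -> changes
  Option B: v=68, gcd(3,68)=1 -> changes
  Option C: v=30, gcd(3,30)=3 -> preserves
  Option D: v=59, gcd(3,59)=1 -> changes
  Option E: v=73, gcd(3,73)=1 -> changes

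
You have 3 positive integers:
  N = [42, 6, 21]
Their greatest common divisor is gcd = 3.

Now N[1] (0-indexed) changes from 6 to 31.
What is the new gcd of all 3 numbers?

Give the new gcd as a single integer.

Numbers: [42, 6, 21], gcd = 3
Change: index 1, 6 -> 31
gcd of the OTHER numbers (without index 1): gcd([42, 21]) = 21
New gcd = gcd(g_others, new_val) = gcd(21, 31) = 1

Answer: 1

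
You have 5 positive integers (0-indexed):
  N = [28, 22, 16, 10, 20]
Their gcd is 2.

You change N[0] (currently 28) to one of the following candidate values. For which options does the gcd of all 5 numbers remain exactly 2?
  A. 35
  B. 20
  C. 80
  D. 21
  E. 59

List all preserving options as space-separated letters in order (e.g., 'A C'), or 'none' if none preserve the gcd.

Answer: B C

Derivation:
Old gcd = 2; gcd of others (without N[0]) = 2
New gcd for candidate v: gcd(2, v). Preserves old gcd iff gcd(2, v) = 2.
  Option A: v=35, gcd(2,35)=1 -> changes
  Option B: v=20, gcd(2,20)=2 -> preserves
  Option C: v=80, gcd(2,80)=2 -> preserves
  Option D: v=21, gcd(2,21)=1 -> changes
  Option E: v=59, gcd(2,59)=1 -> changes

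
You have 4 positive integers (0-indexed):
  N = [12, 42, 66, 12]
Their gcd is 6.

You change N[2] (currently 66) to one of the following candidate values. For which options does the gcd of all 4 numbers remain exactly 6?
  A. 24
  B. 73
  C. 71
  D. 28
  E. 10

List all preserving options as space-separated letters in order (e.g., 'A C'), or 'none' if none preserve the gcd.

Answer: A

Derivation:
Old gcd = 6; gcd of others (without N[2]) = 6
New gcd for candidate v: gcd(6, v). Preserves old gcd iff gcd(6, v) = 6.
  Option A: v=24, gcd(6,24)=6 -> preserves
  Option B: v=73, gcd(6,73)=1 -> changes
  Option C: v=71, gcd(6,71)=1 -> changes
  Option D: v=28, gcd(6,28)=2 -> changes
  Option E: v=10, gcd(6,10)=2 -> changes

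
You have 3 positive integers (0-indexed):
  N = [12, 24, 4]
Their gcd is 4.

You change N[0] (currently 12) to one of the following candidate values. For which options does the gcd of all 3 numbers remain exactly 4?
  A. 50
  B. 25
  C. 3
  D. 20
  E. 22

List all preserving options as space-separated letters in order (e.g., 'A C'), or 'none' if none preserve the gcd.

Old gcd = 4; gcd of others (without N[0]) = 4
New gcd for candidate v: gcd(4, v). Preserves old gcd iff gcd(4, v) = 4.
  Option A: v=50, gcd(4,50)=2 -> changes
  Option B: v=25, gcd(4,25)=1 -> changes
  Option C: v=3, gcd(4,3)=1 -> changes
  Option D: v=20, gcd(4,20)=4 -> preserves
  Option E: v=22, gcd(4,22)=2 -> changes

Answer: D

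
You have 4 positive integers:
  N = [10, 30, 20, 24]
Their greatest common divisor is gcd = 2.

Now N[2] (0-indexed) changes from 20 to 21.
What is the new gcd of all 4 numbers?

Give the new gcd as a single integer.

Numbers: [10, 30, 20, 24], gcd = 2
Change: index 2, 20 -> 21
gcd of the OTHER numbers (without index 2): gcd([10, 30, 24]) = 2
New gcd = gcd(g_others, new_val) = gcd(2, 21) = 1

Answer: 1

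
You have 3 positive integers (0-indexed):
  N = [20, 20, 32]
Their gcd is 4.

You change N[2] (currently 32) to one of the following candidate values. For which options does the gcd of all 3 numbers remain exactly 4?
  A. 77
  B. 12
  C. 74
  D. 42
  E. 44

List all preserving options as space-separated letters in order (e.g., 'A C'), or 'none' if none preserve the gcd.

Answer: B E

Derivation:
Old gcd = 4; gcd of others (without N[2]) = 20
New gcd for candidate v: gcd(20, v). Preserves old gcd iff gcd(20, v) = 4.
  Option A: v=77, gcd(20,77)=1 -> changes
  Option B: v=12, gcd(20,12)=4 -> preserves
  Option C: v=74, gcd(20,74)=2 -> changes
  Option D: v=42, gcd(20,42)=2 -> changes
  Option E: v=44, gcd(20,44)=4 -> preserves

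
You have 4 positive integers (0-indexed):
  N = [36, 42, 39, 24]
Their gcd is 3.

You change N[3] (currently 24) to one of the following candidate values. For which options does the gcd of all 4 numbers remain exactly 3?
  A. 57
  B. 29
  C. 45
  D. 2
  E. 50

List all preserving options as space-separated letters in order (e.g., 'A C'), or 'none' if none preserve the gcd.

Old gcd = 3; gcd of others (without N[3]) = 3
New gcd for candidate v: gcd(3, v). Preserves old gcd iff gcd(3, v) = 3.
  Option A: v=57, gcd(3,57)=3 -> preserves
  Option B: v=29, gcd(3,29)=1 -> changes
  Option C: v=45, gcd(3,45)=3 -> preserves
  Option D: v=2, gcd(3,2)=1 -> changes
  Option E: v=50, gcd(3,50)=1 -> changes

Answer: A C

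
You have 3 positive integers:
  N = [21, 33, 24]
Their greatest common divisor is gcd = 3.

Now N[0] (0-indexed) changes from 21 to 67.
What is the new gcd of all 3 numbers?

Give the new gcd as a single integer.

Numbers: [21, 33, 24], gcd = 3
Change: index 0, 21 -> 67
gcd of the OTHER numbers (without index 0): gcd([33, 24]) = 3
New gcd = gcd(g_others, new_val) = gcd(3, 67) = 1

Answer: 1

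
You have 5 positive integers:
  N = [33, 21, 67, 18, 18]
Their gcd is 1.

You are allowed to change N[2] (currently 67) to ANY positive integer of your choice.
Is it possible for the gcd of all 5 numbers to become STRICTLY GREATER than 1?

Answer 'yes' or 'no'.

Current gcd = 1
gcd of all OTHER numbers (without N[2]=67): gcd([33, 21, 18, 18]) = 3
The new gcd after any change is gcd(3, new_value).
This can be at most 3.
Since 3 > old gcd 1, the gcd CAN increase (e.g., set N[2] = 3).

Answer: yes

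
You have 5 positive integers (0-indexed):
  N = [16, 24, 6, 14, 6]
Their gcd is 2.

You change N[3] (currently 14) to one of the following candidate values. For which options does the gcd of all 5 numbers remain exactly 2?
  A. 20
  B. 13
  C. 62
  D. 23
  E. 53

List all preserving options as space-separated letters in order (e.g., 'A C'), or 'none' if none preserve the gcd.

Old gcd = 2; gcd of others (without N[3]) = 2
New gcd for candidate v: gcd(2, v). Preserves old gcd iff gcd(2, v) = 2.
  Option A: v=20, gcd(2,20)=2 -> preserves
  Option B: v=13, gcd(2,13)=1 -> changes
  Option C: v=62, gcd(2,62)=2 -> preserves
  Option D: v=23, gcd(2,23)=1 -> changes
  Option E: v=53, gcd(2,53)=1 -> changes

Answer: A C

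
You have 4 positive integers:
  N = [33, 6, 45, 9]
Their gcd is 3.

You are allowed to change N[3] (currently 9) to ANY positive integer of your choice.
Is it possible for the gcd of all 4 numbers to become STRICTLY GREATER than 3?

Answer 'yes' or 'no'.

Answer: no

Derivation:
Current gcd = 3
gcd of all OTHER numbers (without N[3]=9): gcd([33, 6, 45]) = 3
The new gcd after any change is gcd(3, new_value).
This can be at most 3.
Since 3 = old gcd 3, the gcd can only stay the same or decrease.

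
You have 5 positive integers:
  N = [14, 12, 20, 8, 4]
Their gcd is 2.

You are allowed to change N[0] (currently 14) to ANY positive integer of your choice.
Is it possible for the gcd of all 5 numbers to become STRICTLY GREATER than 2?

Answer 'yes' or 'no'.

Answer: yes

Derivation:
Current gcd = 2
gcd of all OTHER numbers (without N[0]=14): gcd([12, 20, 8, 4]) = 4
The new gcd after any change is gcd(4, new_value).
This can be at most 4.
Since 4 > old gcd 2, the gcd CAN increase (e.g., set N[0] = 4).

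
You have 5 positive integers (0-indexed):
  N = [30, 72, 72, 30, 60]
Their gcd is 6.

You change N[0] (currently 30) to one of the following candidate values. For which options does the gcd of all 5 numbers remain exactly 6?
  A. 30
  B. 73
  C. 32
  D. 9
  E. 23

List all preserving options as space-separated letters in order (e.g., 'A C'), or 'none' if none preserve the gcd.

Old gcd = 6; gcd of others (without N[0]) = 6
New gcd for candidate v: gcd(6, v). Preserves old gcd iff gcd(6, v) = 6.
  Option A: v=30, gcd(6,30)=6 -> preserves
  Option B: v=73, gcd(6,73)=1 -> changes
  Option C: v=32, gcd(6,32)=2 -> changes
  Option D: v=9, gcd(6,9)=3 -> changes
  Option E: v=23, gcd(6,23)=1 -> changes

Answer: A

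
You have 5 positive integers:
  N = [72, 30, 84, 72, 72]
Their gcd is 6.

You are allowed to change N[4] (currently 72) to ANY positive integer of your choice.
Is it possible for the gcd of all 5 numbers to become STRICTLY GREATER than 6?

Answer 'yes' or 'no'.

Answer: no

Derivation:
Current gcd = 6
gcd of all OTHER numbers (without N[4]=72): gcd([72, 30, 84, 72]) = 6
The new gcd after any change is gcd(6, new_value).
This can be at most 6.
Since 6 = old gcd 6, the gcd can only stay the same or decrease.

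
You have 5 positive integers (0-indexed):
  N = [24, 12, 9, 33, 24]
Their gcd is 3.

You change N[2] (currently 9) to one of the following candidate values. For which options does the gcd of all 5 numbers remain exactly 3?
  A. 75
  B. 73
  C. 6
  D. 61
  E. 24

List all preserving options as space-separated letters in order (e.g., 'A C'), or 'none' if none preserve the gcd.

Old gcd = 3; gcd of others (without N[2]) = 3
New gcd for candidate v: gcd(3, v). Preserves old gcd iff gcd(3, v) = 3.
  Option A: v=75, gcd(3,75)=3 -> preserves
  Option B: v=73, gcd(3,73)=1 -> changes
  Option C: v=6, gcd(3,6)=3 -> preserves
  Option D: v=61, gcd(3,61)=1 -> changes
  Option E: v=24, gcd(3,24)=3 -> preserves

Answer: A C E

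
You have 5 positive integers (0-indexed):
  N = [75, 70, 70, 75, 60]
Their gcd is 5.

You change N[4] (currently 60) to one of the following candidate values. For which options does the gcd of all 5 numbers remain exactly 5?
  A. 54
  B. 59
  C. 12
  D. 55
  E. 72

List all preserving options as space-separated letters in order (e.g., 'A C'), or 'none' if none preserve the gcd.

Old gcd = 5; gcd of others (without N[4]) = 5
New gcd for candidate v: gcd(5, v). Preserves old gcd iff gcd(5, v) = 5.
  Option A: v=54, gcd(5,54)=1 -> changes
  Option B: v=59, gcd(5,59)=1 -> changes
  Option C: v=12, gcd(5,12)=1 -> changes
  Option D: v=55, gcd(5,55)=5 -> preserves
  Option E: v=72, gcd(5,72)=1 -> changes

Answer: D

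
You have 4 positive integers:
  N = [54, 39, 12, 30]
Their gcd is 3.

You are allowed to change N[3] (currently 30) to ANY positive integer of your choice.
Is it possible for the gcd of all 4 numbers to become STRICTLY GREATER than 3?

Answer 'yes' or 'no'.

Current gcd = 3
gcd of all OTHER numbers (without N[3]=30): gcd([54, 39, 12]) = 3
The new gcd after any change is gcd(3, new_value).
This can be at most 3.
Since 3 = old gcd 3, the gcd can only stay the same or decrease.

Answer: no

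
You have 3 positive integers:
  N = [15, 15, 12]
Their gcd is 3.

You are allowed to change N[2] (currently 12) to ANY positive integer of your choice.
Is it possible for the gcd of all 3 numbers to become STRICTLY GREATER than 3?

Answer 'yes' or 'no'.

Answer: yes

Derivation:
Current gcd = 3
gcd of all OTHER numbers (without N[2]=12): gcd([15, 15]) = 15
The new gcd after any change is gcd(15, new_value).
This can be at most 15.
Since 15 > old gcd 3, the gcd CAN increase (e.g., set N[2] = 15).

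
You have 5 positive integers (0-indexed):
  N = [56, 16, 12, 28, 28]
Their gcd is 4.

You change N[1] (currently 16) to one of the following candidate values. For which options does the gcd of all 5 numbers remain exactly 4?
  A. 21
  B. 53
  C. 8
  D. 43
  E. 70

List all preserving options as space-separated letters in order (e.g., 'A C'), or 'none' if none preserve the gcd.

Answer: C

Derivation:
Old gcd = 4; gcd of others (without N[1]) = 4
New gcd for candidate v: gcd(4, v). Preserves old gcd iff gcd(4, v) = 4.
  Option A: v=21, gcd(4,21)=1 -> changes
  Option B: v=53, gcd(4,53)=1 -> changes
  Option C: v=8, gcd(4,8)=4 -> preserves
  Option D: v=43, gcd(4,43)=1 -> changes
  Option E: v=70, gcd(4,70)=2 -> changes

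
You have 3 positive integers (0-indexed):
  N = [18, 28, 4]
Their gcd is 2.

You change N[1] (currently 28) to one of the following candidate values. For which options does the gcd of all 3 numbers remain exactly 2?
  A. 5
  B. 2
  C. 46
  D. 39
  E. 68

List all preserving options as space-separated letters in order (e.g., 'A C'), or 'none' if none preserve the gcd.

Answer: B C E

Derivation:
Old gcd = 2; gcd of others (without N[1]) = 2
New gcd for candidate v: gcd(2, v). Preserves old gcd iff gcd(2, v) = 2.
  Option A: v=5, gcd(2,5)=1 -> changes
  Option B: v=2, gcd(2,2)=2 -> preserves
  Option C: v=46, gcd(2,46)=2 -> preserves
  Option D: v=39, gcd(2,39)=1 -> changes
  Option E: v=68, gcd(2,68)=2 -> preserves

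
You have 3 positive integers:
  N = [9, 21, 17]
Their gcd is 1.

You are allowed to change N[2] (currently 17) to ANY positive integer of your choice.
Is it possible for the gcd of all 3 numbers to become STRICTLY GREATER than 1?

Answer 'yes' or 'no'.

Current gcd = 1
gcd of all OTHER numbers (without N[2]=17): gcd([9, 21]) = 3
The new gcd after any change is gcd(3, new_value).
This can be at most 3.
Since 3 > old gcd 1, the gcd CAN increase (e.g., set N[2] = 3).

Answer: yes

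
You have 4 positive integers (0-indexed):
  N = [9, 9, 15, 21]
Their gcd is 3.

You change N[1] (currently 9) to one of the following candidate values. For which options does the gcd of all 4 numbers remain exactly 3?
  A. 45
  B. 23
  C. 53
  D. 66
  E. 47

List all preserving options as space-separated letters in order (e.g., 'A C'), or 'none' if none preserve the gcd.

Old gcd = 3; gcd of others (without N[1]) = 3
New gcd for candidate v: gcd(3, v). Preserves old gcd iff gcd(3, v) = 3.
  Option A: v=45, gcd(3,45)=3 -> preserves
  Option B: v=23, gcd(3,23)=1 -> changes
  Option C: v=53, gcd(3,53)=1 -> changes
  Option D: v=66, gcd(3,66)=3 -> preserves
  Option E: v=47, gcd(3,47)=1 -> changes

Answer: A D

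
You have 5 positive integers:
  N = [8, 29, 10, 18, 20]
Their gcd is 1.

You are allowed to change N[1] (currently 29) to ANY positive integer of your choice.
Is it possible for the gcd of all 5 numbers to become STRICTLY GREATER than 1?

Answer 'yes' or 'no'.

Answer: yes

Derivation:
Current gcd = 1
gcd of all OTHER numbers (without N[1]=29): gcd([8, 10, 18, 20]) = 2
The new gcd after any change is gcd(2, new_value).
This can be at most 2.
Since 2 > old gcd 1, the gcd CAN increase (e.g., set N[1] = 2).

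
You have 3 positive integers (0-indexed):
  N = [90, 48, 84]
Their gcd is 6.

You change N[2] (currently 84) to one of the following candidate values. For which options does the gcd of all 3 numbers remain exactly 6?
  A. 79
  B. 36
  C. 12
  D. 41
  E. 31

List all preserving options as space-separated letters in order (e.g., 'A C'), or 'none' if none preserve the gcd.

Old gcd = 6; gcd of others (without N[2]) = 6
New gcd for candidate v: gcd(6, v). Preserves old gcd iff gcd(6, v) = 6.
  Option A: v=79, gcd(6,79)=1 -> changes
  Option B: v=36, gcd(6,36)=6 -> preserves
  Option C: v=12, gcd(6,12)=6 -> preserves
  Option D: v=41, gcd(6,41)=1 -> changes
  Option E: v=31, gcd(6,31)=1 -> changes

Answer: B C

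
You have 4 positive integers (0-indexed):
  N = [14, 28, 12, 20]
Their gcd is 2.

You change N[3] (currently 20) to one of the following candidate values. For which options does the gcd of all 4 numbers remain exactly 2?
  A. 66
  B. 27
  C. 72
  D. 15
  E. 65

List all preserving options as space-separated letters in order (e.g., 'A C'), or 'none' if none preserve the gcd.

Answer: A C

Derivation:
Old gcd = 2; gcd of others (without N[3]) = 2
New gcd for candidate v: gcd(2, v). Preserves old gcd iff gcd(2, v) = 2.
  Option A: v=66, gcd(2,66)=2 -> preserves
  Option B: v=27, gcd(2,27)=1 -> changes
  Option C: v=72, gcd(2,72)=2 -> preserves
  Option D: v=15, gcd(2,15)=1 -> changes
  Option E: v=65, gcd(2,65)=1 -> changes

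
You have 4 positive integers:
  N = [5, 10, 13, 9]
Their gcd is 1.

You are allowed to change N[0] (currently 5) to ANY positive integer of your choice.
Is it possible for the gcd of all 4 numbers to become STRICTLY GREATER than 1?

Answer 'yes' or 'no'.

Current gcd = 1
gcd of all OTHER numbers (without N[0]=5): gcd([10, 13, 9]) = 1
The new gcd after any change is gcd(1, new_value).
This can be at most 1.
Since 1 = old gcd 1, the gcd can only stay the same or decrease.

Answer: no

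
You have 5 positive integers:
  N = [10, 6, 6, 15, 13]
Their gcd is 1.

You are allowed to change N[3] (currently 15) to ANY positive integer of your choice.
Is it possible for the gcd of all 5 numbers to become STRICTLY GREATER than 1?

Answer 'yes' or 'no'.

Current gcd = 1
gcd of all OTHER numbers (without N[3]=15): gcd([10, 6, 6, 13]) = 1
The new gcd after any change is gcd(1, new_value).
This can be at most 1.
Since 1 = old gcd 1, the gcd can only stay the same or decrease.

Answer: no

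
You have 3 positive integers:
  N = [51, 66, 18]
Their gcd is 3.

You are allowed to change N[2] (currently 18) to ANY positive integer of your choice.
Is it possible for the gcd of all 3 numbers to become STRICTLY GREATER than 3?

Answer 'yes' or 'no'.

Current gcd = 3
gcd of all OTHER numbers (without N[2]=18): gcd([51, 66]) = 3
The new gcd after any change is gcd(3, new_value).
This can be at most 3.
Since 3 = old gcd 3, the gcd can only stay the same or decrease.

Answer: no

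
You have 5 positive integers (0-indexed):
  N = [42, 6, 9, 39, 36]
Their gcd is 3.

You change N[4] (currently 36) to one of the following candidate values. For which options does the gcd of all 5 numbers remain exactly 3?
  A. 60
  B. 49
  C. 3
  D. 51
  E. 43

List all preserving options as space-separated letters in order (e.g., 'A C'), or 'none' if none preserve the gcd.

Old gcd = 3; gcd of others (without N[4]) = 3
New gcd for candidate v: gcd(3, v). Preserves old gcd iff gcd(3, v) = 3.
  Option A: v=60, gcd(3,60)=3 -> preserves
  Option B: v=49, gcd(3,49)=1 -> changes
  Option C: v=3, gcd(3,3)=3 -> preserves
  Option D: v=51, gcd(3,51)=3 -> preserves
  Option E: v=43, gcd(3,43)=1 -> changes

Answer: A C D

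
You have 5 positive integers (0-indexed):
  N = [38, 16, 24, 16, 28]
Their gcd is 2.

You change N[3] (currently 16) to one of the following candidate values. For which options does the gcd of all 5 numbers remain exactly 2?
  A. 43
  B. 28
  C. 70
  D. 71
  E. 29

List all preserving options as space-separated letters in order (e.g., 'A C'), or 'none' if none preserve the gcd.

Answer: B C

Derivation:
Old gcd = 2; gcd of others (without N[3]) = 2
New gcd for candidate v: gcd(2, v). Preserves old gcd iff gcd(2, v) = 2.
  Option A: v=43, gcd(2,43)=1 -> changes
  Option B: v=28, gcd(2,28)=2 -> preserves
  Option C: v=70, gcd(2,70)=2 -> preserves
  Option D: v=71, gcd(2,71)=1 -> changes
  Option E: v=29, gcd(2,29)=1 -> changes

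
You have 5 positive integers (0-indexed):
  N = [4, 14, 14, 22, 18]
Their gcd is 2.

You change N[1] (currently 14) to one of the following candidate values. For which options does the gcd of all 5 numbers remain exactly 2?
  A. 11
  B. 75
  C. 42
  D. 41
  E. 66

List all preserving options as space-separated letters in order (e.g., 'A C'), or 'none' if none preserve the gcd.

Old gcd = 2; gcd of others (without N[1]) = 2
New gcd for candidate v: gcd(2, v). Preserves old gcd iff gcd(2, v) = 2.
  Option A: v=11, gcd(2,11)=1 -> changes
  Option B: v=75, gcd(2,75)=1 -> changes
  Option C: v=42, gcd(2,42)=2 -> preserves
  Option D: v=41, gcd(2,41)=1 -> changes
  Option E: v=66, gcd(2,66)=2 -> preserves

Answer: C E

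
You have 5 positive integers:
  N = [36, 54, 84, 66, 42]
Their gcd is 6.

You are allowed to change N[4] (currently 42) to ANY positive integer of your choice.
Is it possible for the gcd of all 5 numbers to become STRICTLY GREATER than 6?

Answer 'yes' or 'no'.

Answer: no

Derivation:
Current gcd = 6
gcd of all OTHER numbers (without N[4]=42): gcd([36, 54, 84, 66]) = 6
The new gcd after any change is gcd(6, new_value).
This can be at most 6.
Since 6 = old gcd 6, the gcd can only stay the same or decrease.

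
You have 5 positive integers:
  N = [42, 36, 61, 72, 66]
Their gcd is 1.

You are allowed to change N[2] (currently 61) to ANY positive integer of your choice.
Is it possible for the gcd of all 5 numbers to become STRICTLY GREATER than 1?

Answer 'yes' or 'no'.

Answer: yes

Derivation:
Current gcd = 1
gcd of all OTHER numbers (without N[2]=61): gcd([42, 36, 72, 66]) = 6
The new gcd after any change is gcd(6, new_value).
This can be at most 6.
Since 6 > old gcd 1, the gcd CAN increase (e.g., set N[2] = 6).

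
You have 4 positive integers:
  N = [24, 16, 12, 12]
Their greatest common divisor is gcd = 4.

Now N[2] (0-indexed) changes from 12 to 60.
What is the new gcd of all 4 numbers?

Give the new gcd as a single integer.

Numbers: [24, 16, 12, 12], gcd = 4
Change: index 2, 12 -> 60
gcd of the OTHER numbers (without index 2): gcd([24, 16, 12]) = 4
New gcd = gcd(g_others, new_val) = gcd(4, 60) = 4

Answer: 4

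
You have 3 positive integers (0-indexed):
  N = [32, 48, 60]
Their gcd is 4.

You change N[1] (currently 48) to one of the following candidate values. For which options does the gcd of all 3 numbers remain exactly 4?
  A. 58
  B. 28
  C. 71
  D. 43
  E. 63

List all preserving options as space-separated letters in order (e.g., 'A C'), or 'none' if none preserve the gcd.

Answer: B

Derivation:
Old gcd = 4; gcd of others (without N[1]) = 4
New gcd for candidate v: gcd(4, v). Preserves old gcd iff gcd(4, v) = 4.
  Option A: v=58, gcd(4,58)=2 -> changes
  Option B: v=28, gcd(4,28)=4 -> preserves
  Option C: v=71, gcd(4,71)=1 -> changes
  Option D: v=43, gcd(4,43)=1 -> changes
  Option E: v=63, gcd(4,63)=1 -> changes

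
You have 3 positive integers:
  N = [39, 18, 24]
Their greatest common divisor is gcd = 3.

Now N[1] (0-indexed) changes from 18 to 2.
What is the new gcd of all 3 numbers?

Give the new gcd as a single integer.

Answer: 1

Derivation:
Numbers: [39, 18, 24], gcd = 3
Change: index 1, 18 -> 2
gcd of the OTHER numbers (without index 1): gcd([39, 24]) = 3
New gcd = gcd(g_others, new_val) = gcd(3, 2) = 1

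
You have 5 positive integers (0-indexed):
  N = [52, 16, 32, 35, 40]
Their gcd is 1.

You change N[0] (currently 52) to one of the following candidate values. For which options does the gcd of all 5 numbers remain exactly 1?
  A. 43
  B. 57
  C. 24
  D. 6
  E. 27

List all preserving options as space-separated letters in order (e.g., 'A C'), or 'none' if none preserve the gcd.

Old gcd = 1; gcd of others (without N[0]) = 1
New gcd for candidate v: gcd(1, v). Preserves old gcd iff gcd(1, v) = 1.
  Option A: v=43, gcd(1,43)=1 -> preserves
  Option B: v=57, gcd(1,57)=1 -> preserves
  Option C: v=24, gcd(1,24)=1 -> preserves
  Option D: v=6, gcd(1,6)=1 -> preserves
  Option E: v=27, gcd(1,27)=1 -> preserves

Answer: A B C D E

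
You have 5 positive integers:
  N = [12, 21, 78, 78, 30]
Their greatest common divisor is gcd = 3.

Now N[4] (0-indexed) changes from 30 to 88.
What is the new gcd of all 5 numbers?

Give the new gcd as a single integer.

Answer: 1

Derivation:
Numbers: [12, 21, 78, 78, 30], gcd = 3
Change: index 4, 30 -> 88
gcd of the OTHER numbers (without index 4): gcd([12, 21, 78, 78]) = 3
New gcd = gcd(g_others, new_val) = gcd(3, 88) = 1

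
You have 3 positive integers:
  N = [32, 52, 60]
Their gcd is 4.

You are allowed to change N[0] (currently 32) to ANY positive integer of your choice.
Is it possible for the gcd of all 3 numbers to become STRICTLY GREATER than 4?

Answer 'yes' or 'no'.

Current gcd = 4
gcd of all OTHER numbers (without N[0]=32): gcd([52, 60]) = 4
The new gcd after any change is gcd(4, new_value).
This can be at most 4.
Since 4 = old gcd 4, the gcd can only stay the same or decrease.

Answer: no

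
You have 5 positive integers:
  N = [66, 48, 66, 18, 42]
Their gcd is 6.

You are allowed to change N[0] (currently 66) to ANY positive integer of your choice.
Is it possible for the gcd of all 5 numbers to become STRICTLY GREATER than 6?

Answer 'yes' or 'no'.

Current gcd = 6
gcd of all OTHER numbers (without N[0]=66): gcd([48, 66, 18, 42]) = 6
The new gcd after any change is gcd(6, new_value).
This can be at most 6.
Since 6 = old gcd 6, the gcd can only stay the same or decrease.

Answer: no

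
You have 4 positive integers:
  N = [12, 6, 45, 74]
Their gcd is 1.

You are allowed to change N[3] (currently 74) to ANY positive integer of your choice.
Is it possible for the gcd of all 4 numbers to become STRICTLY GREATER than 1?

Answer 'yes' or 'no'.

Current gcd = 1
gcd of all OTHER numbers (without N[3]=74): gcd([12, 6, 45]) = 3
The new gcd after any change is gcd(3, new_value).
This can be at most 3.
Since 3 > old gcd 1, the gcd CAN increase (e.g., set N[3] = 3).

Answer: yes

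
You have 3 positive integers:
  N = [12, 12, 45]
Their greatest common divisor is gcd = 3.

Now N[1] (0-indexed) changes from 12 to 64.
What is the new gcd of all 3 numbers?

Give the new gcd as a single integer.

Answer: 1

Derivation:
Numbers: [12, 12, 45], gcd = 3
Change: index 1, 12 -> 64
gcd of the OTHER numbers (without index 1): gcd([12, 45]) = 3
New gcd = gcd(g_others, new_val) = gcd(3, 64) = 1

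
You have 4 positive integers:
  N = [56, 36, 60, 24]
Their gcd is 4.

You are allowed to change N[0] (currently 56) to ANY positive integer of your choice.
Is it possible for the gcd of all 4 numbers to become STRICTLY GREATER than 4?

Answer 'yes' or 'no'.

Answer: yes

Derivation:
Current gcd = 4
gcd of all OTHER numbers (without N[0]=56): gcd([36, 60, 24]) = 12
The new gcd after any change is gcd(12, new_value).
This can be at most 12.
Since 12 > old gcd 4, the gcd CAN increase (e.g., set N[0] = 12).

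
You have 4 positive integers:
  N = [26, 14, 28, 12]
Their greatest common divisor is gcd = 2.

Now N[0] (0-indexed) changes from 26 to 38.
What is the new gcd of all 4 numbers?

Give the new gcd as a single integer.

Answer: 2

Derivation:
Numbers: [26, 14, 28, 12], gcd = 2
Change: index 0, 26 -> 38
gcd of the OTHER numbers (without index 0): gcd([14, 28, 12]) = 2
New gcd = gcd(g_others, new_val) = gcd(2, 38) = 2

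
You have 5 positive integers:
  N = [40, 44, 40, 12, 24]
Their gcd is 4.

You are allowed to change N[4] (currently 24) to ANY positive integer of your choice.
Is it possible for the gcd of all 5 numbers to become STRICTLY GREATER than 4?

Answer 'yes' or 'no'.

Answer: no

Derivation:
Current gcd = 4
gcd of all OTHER numbers (without N[4]=24): gcd([40, 44, 40, 12]) = 4
The new gcd after any change is gcd(4, new_value).
This can be at most 4.
Since 4 = old gcd 4, the gcd can only stay the same or decrease.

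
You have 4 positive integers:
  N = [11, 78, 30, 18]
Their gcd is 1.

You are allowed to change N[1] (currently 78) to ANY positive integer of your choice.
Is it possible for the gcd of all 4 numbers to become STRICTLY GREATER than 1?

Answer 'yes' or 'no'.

Answer: no

Derivation:
Current gcd = 1
gcd of all OTHER numbers (without N[1]=78): gcd([11, 30, 18]) = 1
The new gcd after any change is gcd(1, new_value).
This can be at most 1.
Since 1 = old gcd 1, the gcd can only stay the same or decrease.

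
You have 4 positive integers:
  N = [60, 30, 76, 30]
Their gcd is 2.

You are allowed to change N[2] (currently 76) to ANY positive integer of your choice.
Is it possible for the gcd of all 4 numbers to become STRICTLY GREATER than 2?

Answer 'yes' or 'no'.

Answer: yes

Derivation:
Current gcd = 2
gcd of all OTHER numbers (without N[2]=76): gcd([60, 30, 30]) = 30
The new gcd after any change is gcd(30, new_value).
This can be at most 30.
Since 30 > old gcd 2, the gcd CAN increase (e.g., set N[2] = 30).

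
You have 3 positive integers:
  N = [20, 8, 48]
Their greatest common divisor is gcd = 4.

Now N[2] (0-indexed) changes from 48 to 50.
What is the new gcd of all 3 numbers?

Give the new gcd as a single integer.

Answer: 2

Derivation:
Numbers: [20, 8, 48], gcd = 4
Change: index 2, 48 -> 50
gcd of the OTHER numbers (without index 2): gcd([20, 8]) = 4
New gcd = gcd(g_others, new_val) = gcd(4, 50) = 2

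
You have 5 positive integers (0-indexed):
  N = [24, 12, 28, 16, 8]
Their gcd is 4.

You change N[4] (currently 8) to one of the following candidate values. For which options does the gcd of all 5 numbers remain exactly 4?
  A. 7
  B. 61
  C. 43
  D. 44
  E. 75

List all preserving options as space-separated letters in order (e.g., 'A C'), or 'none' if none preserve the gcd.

Answer: D

Derivation:
Old gcd = 4; gcd of others (without N[4]) = 4
New gcd for candidate v: gcd(4, v). Preserves old gcd iff gcd(4, v) = 4.
  Option A: v=7, gcd(4,7)=1 -> changes
  Option B: v=61, gcd(4,61)=1 -> changes
  Option C: v=43, gcd(4,43)=1 -> changes
  Option D: v=44, gcd(4,44)=4 -> preserves
  Option E: v=75, gcd(4,75)=1 -> changes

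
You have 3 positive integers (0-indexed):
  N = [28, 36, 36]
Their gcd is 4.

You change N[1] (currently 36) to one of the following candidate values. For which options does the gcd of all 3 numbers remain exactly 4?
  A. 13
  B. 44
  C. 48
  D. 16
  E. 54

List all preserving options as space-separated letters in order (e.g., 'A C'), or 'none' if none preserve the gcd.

Old gcd = 4; gcd of others (without N[1]) = 4
New gcd for candidate v: gcd(4, v). Preserves old gcd iff gcd(4, v) = 4.
  Option A: v=13, gcd(4,13)=1 -> changes
  Option B: v=44, gcd(4,44)=4 -> preserves
  Option C: v=48, gcd(4,48)=4 -> preserves
  Option D: v=16, gcd(4,16)=4 -> preserves
  Option E: v=54, gcd(4,54)=2 -> changes

Answer: B C D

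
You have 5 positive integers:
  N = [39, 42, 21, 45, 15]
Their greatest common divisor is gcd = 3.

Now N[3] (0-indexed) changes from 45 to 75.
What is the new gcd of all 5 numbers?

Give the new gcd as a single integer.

Numbers: [39, 42, 21, 45, 15], gcd = 3
Change: index 3, 45 -> 75
gcd of the OTHER numbers (without index 3): gcd([39, 42, 21, 15]) = 3
New gcd = gcd(g_others, new_val) = gcd(3, 75) = 3

Answer: 3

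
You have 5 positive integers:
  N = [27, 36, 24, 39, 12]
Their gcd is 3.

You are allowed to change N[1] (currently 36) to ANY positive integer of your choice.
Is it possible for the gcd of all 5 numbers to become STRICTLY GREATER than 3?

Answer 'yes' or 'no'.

Answer: no

Derivation:
Current gcd = 3
gcd of all OTHER numbers (without N[1]=36): gcd([27, 24, 39, 12]) = 3
The new gcd after any change is gcd(3, new_value).
This can be at most 3.
Since 3 = old gcd 3, the gcd can only stay the same or decrease.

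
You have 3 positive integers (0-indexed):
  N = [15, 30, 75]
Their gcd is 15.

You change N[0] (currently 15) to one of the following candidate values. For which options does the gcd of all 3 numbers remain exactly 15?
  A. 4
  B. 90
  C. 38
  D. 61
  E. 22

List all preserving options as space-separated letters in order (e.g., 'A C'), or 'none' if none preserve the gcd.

Old gcd = 15; gcd of others (without N[0]) = 15
New gcd for candidate v: gcd(15, v). Preserves old gcd iff gcd(15, v) = 15.
  Option A: v=4, gcd(15,4)=1 -> changes
  Option B: v=90, gcd(15,90)=15 -> preserves
  Option C: v=38, gcd(15,38)=1 -> changes
  Option D: v=61, gcd(15,61)=1 -> changes
  Option E: v=22, gcd(15,22)=1 -> changes

Answer: B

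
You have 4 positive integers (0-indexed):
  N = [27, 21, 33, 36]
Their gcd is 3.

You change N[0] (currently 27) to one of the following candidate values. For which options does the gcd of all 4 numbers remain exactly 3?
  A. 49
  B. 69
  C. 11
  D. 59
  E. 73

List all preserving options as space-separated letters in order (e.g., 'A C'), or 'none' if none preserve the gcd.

Old gcd = 3; gcd of others (without N[0]) = 3
New gcd for candidate v: gcd(3, v). Preserves old gcd iff gcd(3, v) = 3.
  Option A: v=49, gcd(3,49)=1 -> changes
  Option B: v=69, gcd(3,69)=3 -> preserves
  Option C: v=11, gcd(3,11)=1 -> changes
  Option D: v=59, gcd(3,59)=1 -> changes
  Option E: v=73, gcd(3,73)=1 -> changes

Answer: B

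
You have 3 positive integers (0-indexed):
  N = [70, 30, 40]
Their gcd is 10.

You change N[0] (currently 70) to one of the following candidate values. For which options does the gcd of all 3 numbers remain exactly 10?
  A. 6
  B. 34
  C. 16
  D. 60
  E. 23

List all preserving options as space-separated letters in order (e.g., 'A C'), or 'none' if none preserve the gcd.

Old gcd = 10; gcd of others (without N[0]) = 10
New gcd for candidate v: gcd(10, v). Preserves old gcd iff gcd(10, v) = 10.
  Option A: v=6, gcd(10,6)=2 -> changes
  Option B: v=34, gcd(10,34)=2 -> changes
  Option C: v=16, gcd(10,16)=2 -> changes
  Option D: v=60, gcd(10,60)=10 -> preserves
  Option E: v=23, gcd(10,23)=1 -> changes

Answer: D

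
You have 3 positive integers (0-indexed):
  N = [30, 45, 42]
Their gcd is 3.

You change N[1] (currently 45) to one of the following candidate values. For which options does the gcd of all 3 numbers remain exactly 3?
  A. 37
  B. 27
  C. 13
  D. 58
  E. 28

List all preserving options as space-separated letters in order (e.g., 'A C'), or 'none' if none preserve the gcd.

Answer: B

Derivation:
Old gcd = 3; gcd of others (without N[1]) = 6
New gcd for candidate v: gcd(6, v). Preserves old gcd iff gcd(6, v) = 3.
  Option A: v=37, gcd(6,37)=1 -> changes
  Option B: v=27, gcd(6,27)=3 -> preserves
  Option C: v=13, gcd(6,13)=1 -> changes
  Option D: v=58, gcd(6,58)=2 -> changes
  Option E: v=28, gcd(6,28)=2 -> changes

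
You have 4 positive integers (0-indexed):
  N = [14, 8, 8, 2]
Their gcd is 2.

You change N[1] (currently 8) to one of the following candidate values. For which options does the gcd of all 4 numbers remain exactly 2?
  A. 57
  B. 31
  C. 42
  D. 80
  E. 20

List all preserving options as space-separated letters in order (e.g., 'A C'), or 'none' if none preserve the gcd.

Answer: C D E

Derivation:
Old gcd = 2; gcd of others (without N[1]) = 2
New gcd for candidate v: gcd(2, v). Preserves old gcd iff gcd(2, v) = 2.
  Option A: v=57, gcd(2,57)=1 -> changes
  Option B: v=31, gcd(2,31)=1 -> changes
  Option C: v=42, gcd(2,42)=2 -> preserves
  Option D: v=80, gcd(2,80)=2 -> preserves
  Option E: v=20, gcd(2,20)=2 -> preserves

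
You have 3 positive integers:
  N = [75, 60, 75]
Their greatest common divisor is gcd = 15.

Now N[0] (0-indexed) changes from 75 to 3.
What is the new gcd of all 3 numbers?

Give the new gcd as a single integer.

Numbers: [75, 60, 75], gcd = 15
Change: index 0, 75 -> 3
gcd of the OTHER numbers (without index 0): gcd([60, 75]) = 15
New gcd = gcd(g_others, new_val) = gcd(15, 3) = 3

Answer: 3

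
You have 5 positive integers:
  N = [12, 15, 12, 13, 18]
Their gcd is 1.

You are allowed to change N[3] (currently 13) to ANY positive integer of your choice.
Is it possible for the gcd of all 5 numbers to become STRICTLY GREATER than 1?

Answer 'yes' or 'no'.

Current gcd = 1
gcd of all OTHER numbers (without N[3]=13): gcd([12, 15, 12, 18]) = 3
The new gcd after any change is gcd(3, new_value).
This can be at most 3.
Since 3 > old gcd 1, the gcd CAN increase (e.g., set N[3] = 3).

Answer: yes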